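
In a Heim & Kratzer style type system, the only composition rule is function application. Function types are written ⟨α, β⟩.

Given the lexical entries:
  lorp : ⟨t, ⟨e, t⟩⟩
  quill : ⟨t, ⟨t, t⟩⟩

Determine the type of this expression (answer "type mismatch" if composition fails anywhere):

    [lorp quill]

At [lorp quill]: neither ⟨t, ⟨e, t⟩⟩ nor ⟨t, ⟨t, t⟩⟩ can take the other as argument; the node is ill-typed.

type mismatch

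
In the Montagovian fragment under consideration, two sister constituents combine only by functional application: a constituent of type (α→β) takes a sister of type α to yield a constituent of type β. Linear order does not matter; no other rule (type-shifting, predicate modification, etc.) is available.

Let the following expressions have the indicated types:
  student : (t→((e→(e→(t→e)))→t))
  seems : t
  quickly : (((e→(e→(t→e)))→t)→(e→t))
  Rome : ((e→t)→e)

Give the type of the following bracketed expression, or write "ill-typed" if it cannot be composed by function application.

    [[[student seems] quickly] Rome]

e

[student seems]: student is (t→((e→(e→(t→e)))→t)), seems is t; result ((e→(e→(t→e)))→t).
[[student seems] quickly]: quickly is (((e→(e→(t→e)))→t)→(e→t)), [student seems] is ((e→(e→(t→e)))→t); result (e→t).
[[[student seems] quickly] Rome]: Rome is ((e→t)→e), [[student seems] quickly] is (e→t); result e.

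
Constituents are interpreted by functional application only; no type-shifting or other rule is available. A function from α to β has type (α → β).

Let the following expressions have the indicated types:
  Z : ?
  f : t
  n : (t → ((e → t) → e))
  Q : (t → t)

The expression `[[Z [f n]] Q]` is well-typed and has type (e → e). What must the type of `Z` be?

[[Z [f n]] Q] is required to be (e → e). Q : (t → t) cannot yield (e → e) as functor, so [Z [f n]] : ((t → t) → (e → e)).
[Z [f n]] is required to be ((t → t) → (e → e)). [f n] : ((e → t) → e) cannot yield ((t → t) → (e → e)) as functor, so Z : (((e → t) → e) → ((t → t) → (e → e))).

(((e → t) → e) → ((t → t) → (e → e)))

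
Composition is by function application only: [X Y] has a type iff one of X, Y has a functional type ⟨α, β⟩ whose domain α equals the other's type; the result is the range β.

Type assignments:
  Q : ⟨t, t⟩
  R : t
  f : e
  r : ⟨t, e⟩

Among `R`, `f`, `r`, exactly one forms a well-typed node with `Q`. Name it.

R

R — combines: Q : ⟨t, t⟩ takes R : t as argument, giving t.
f : e — Q needs t; f needs nothing (atomic); neither fits.
r : ⟨t, e⟩ — Q needs t; r needs t; neither fits.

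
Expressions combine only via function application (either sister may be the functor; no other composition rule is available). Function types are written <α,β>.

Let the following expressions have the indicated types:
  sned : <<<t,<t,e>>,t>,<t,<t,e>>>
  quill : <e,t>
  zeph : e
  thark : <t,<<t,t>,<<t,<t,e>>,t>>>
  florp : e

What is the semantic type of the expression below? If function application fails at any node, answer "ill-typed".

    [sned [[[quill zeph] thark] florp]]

At [quill zeph], quill : <e,t> takes zeph : e, giving t.
At [[quill zeph] thark], thark : <t,<<t,t>,<<t,<t,e>>,t>>> takes [quill zeph] : t, giving <<t,t>,<<t,<t,e>>,t>>.
[[[quill zeph] thark] florp]: <<t,t>,<<t,<t,e>>,t>> and e cannot combine by function application — type clash.

ill-typed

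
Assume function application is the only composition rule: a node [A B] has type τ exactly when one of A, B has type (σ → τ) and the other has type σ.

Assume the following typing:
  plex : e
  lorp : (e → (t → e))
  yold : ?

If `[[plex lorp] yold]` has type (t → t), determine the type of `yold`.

[[plex lorp] yold] is required to be (t → t). [plex lorp] : (t → e) cannot yield (t → t) as functor, so yold : ((t → e) → (t → t)).

((t → e) → (t → t))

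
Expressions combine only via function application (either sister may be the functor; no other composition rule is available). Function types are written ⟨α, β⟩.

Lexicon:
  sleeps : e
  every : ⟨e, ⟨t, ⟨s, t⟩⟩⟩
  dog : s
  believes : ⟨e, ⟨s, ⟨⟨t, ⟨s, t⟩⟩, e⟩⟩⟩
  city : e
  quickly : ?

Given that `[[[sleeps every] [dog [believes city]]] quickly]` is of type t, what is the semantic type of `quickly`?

⟨e, t⟩

At [[[sleeps every] [dog [believes city]]] quickly] (required: t): [[sleeps every] [dog [believes city]]] is e, which is not a function with range t; hence quickly is the functor — type ⟨e, t⟩.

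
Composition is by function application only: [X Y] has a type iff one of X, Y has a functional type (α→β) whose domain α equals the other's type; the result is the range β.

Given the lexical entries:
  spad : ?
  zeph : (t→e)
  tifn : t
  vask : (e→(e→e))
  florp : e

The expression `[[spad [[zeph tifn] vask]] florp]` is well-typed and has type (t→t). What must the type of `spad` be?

[[spad [[zeph tifn] vask]] florp] is required to be (t→t). florp : e cannot yield (t→t) as functor, so [spad [[zeph tifn] vask]] : (e→(t→t)).
[spad [[zeph tifn] vask]] is required to be (e→(t→t)). [[zeph tifn] vask] : (e→e) cannot yield (e→(t→t)) as functor, so spad : ((e→e)→(e→(t→t))).

((e→e)→(e→(t→t)))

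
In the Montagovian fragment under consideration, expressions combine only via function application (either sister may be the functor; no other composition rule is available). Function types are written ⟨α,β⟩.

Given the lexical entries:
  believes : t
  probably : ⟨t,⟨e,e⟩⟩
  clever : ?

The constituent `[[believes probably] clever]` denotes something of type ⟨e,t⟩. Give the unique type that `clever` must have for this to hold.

⟨⟨e,e⟩,⟨e,t⟩⟩

For [[believes probably] clever] to have type ⟨e,t⟩ with [believes probably] of type ⟨e,e⟩, clever must be the function: clever : ⟨⟨e,e⟩,⟨e,t⟩⟩.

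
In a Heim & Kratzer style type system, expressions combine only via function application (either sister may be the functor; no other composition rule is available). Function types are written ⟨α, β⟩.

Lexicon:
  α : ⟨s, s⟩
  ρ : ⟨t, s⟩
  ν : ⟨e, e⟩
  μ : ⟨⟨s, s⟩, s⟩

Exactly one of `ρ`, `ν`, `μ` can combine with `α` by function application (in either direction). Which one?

μ

ρ : ⟨t, s⟩ — does not combine with α.
ν : ⟨e, e⟩ — does not combine with α.
μ — combines: μ : ⟨⟨s, s⟩, s⟩ takes α : ⟨s, s⟩ as argument, giving s.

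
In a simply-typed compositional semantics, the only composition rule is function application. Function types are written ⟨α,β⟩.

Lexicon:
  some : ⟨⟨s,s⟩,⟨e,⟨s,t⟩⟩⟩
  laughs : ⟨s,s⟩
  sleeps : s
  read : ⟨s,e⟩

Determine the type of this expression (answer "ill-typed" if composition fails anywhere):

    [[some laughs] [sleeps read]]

⟨s,t⟩

[some laughs]: functor some : ⟨⟨s,s⟩,⟨e,⟨s,t⟩⟩⟩, argument laughs : ⟨s,s⟩; result ⟨e,⟨s,t⟩⟩.
[sleeps read]: functor read : ⟨s,e⟩, argument sleeps : s; result e.
[[some laughs] [sleeps read]]: functor [some laughs] : ⟨e,⟨s,t⟩⟩, argument [sleeps read] : e; result ⟨s,t⟩.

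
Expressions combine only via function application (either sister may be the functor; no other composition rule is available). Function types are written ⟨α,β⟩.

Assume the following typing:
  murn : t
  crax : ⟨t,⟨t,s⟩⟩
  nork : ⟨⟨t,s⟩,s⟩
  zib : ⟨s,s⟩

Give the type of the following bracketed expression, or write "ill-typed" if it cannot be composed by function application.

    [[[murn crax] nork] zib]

[murn crax]: ⟨t,⟨t,s⟩⟩ applied to t yields ⟨t,s⟩.
[[murn crax] nork]: ⟨⟨t,s⟩,s⟩ applied to ⟨t,s⟩ yields s.
[[[murn crax] nork] zib]: ⟨s,s⟩ applied to s yields s.

s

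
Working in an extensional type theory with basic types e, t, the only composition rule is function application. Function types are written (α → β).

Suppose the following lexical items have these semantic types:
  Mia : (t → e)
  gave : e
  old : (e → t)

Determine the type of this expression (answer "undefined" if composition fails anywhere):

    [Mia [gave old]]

[gave old]: old is (e → t), gave is e; result t.
[Mia [gave old]]: Mia is (t → e), [gave old] is t; result e.

e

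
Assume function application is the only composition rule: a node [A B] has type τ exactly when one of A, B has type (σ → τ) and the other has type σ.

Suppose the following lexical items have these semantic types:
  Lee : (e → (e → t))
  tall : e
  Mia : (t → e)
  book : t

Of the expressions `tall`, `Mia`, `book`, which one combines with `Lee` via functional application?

tall — combines: Lee : (e → (e → t)) takes tall : e as argument, giving (e → t).
Mia : (t → e) — no; Lee wants e, and Mia wants t.
book : t — no; Lee wants e, and book wants nothing (atomic).

tall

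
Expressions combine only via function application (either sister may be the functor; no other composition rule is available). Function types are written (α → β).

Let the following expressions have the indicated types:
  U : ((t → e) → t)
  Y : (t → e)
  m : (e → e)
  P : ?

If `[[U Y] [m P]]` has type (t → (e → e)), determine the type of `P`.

[[U Y] [m P]] is required to be (t → (e → e)). [U Y] : t cannot yield (t → (e → e)) as functor, so [m P] : (t → (t → (e → e))).
[m P] is required to be (t → (t → (e → e))). m : (e → e) cannot yield (t → (t → (e → e))) as functor, so P : ((e → e) → (t → (t → (e → e)))).

((e → e) → (t → (t → (e → e))))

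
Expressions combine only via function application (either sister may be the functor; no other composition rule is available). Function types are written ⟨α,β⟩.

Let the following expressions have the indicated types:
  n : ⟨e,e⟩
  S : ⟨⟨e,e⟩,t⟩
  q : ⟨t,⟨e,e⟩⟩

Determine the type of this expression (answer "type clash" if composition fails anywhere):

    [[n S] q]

[n S]: S is ⟨⟨e,e⟩,t⟩, n is ⟨e,e⟩; result t.
[[n S] q]: q is ⟨t,⟨e,e⟩⟩, [n S] is t; result ⟨e,e⟩.

⟨e,e⟩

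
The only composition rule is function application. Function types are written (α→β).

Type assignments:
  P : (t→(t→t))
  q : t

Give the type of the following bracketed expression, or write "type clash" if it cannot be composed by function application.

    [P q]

(t→t)

[P q]: functor P : (t→(t→t)), argument q : t; result (t→t).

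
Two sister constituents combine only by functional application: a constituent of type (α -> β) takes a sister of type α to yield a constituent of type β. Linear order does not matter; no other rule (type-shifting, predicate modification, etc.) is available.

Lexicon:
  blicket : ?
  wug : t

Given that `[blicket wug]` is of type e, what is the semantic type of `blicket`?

(t -> e)

[blicket wug] is required to be e. wug : t cannot yield e as functor, so blicket : (t -> e).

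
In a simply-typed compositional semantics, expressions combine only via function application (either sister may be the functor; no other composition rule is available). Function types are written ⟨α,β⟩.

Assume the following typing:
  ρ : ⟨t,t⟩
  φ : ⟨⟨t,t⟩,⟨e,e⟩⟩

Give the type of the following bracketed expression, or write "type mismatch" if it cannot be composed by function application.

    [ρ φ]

⟨e,e⟩

At [ρ φ], φ : ⟨⟨t,t⟩,⟨e,e⟩⟩ takes ρ : ⟨t,t⟩, giving ⟨e,e⟩.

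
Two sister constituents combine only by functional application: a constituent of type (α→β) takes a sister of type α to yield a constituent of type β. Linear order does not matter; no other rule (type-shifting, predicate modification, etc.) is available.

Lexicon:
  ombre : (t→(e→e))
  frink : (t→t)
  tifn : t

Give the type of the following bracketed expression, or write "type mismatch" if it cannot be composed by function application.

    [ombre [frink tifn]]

At [frink tifn], frink : (t→t) takes tifn : t, giving t.
At [ombre [frink tifn]], ombre : (t→(e→e)) takes [frink tifn] : t, giving (e→e).

(e→e)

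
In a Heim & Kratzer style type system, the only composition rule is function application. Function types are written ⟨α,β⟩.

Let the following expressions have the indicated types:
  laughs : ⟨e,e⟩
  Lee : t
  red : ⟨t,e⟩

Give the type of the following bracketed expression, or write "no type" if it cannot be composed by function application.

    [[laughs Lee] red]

[laughs Lee]: ⟨e,e⟩ and t cannot combine by function application — type clash.

no type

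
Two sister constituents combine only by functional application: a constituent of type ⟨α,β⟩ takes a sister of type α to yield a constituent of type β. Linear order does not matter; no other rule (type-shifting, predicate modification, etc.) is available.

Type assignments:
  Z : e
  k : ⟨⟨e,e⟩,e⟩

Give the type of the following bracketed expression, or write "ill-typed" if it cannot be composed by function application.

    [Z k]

ill-typed

[Z k]: e and ⟨⟨e,e⟩,e⟩ cannot combine by function application — type clash.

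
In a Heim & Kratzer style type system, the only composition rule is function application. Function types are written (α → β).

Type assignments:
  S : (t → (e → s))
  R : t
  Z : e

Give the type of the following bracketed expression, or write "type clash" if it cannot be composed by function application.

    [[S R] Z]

[S R]: (t → (e → s)) applied to t yields (e → s).
[[S R] Z]: (e → s) applied to e yields s.

s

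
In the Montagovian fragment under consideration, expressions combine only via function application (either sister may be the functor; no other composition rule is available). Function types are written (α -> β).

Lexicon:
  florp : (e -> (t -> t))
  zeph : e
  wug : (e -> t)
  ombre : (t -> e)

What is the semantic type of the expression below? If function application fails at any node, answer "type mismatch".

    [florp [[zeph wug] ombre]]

At [zeph wug], wug : (e -> t) takes zeph : e, giving t.
At [[zeph wug] ombre], ombre : (t -> e) takes [zeph wug] : t, giving e.
At [florp [[zeph wug] ombre]], florp : (e -> (t -> t)) takes [[zeph wug] ombre] : e, giving (t -> t).

(t -> t)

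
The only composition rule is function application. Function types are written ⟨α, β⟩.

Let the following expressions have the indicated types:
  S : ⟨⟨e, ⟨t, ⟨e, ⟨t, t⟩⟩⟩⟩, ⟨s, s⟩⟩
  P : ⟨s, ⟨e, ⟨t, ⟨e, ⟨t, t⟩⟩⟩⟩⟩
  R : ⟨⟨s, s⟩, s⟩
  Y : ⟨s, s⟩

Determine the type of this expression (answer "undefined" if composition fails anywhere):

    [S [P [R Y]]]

⟨s, s⟩

[R Y]: ⟨⟨s, s⟩, s⟩ applied to ⟨s, s⟩ yields s.
[P [R Y]]: ⟨s, ⟨e, ⟨t, ⟨e, ⟨t, t⟩⟩⟩⟩⟩ applied to s yields ⟨e, ⟨t, ⟨e, ⟨t, t⟩⟩⟩⟩.
[S [P [R Y]]]: ⟨⟨e, ⟨t, ⟨e, ⟨t, t⟩⟩⟩⟩, ⟨s, s⟩⟩ applied to ⟨e, ⟨t, ⟨e, ⟨t, t⟩⟩⟩⟩ yields ⟨s, s⟩.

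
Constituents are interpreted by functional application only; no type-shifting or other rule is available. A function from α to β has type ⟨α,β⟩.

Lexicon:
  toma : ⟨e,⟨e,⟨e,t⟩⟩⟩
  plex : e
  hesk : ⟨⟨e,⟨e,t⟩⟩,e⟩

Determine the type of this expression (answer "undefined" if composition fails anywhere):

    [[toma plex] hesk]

e

[toma plex]: ⟨e,⟨e,⟨e,t⟩⟩⟩ applied to e yields ⟨e,⟨e,t⟩⟩.
[[toma plex] hesk]: ⟨⟨e,⟨e,t⟩⟩,e⟩ applied to ⟨e,⟨e,t⟩⟩ yields e.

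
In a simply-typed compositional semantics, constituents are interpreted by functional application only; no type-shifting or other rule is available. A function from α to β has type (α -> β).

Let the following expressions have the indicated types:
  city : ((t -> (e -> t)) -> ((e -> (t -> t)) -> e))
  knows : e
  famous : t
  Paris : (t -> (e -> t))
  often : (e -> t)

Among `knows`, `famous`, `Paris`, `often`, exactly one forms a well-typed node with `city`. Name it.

knows : e — city needs (t -> (e -> t)); knows needs nothing (atomic); neither fits.
famous : t — city needs (t -> (e -> t)); famous needs nothing (atomic); neither fits.
Paris — combines: city : ((t -> (e -> t)) -> ((e -> (t -> t)) -> e)) takes Paris : (t -> (e -> t)) as argument, giving ((e -> (t -> t)) -> e).
often : (e -> t) — city needs (t -> (e -> t)); often needs e; neither fits.

Paris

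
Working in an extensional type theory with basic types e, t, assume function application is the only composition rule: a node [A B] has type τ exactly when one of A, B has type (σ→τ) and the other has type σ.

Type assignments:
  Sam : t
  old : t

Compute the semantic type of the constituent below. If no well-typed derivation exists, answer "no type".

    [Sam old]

no type

[Sam old]: t with t — neither is a function whose domain matches the other; composition fails here.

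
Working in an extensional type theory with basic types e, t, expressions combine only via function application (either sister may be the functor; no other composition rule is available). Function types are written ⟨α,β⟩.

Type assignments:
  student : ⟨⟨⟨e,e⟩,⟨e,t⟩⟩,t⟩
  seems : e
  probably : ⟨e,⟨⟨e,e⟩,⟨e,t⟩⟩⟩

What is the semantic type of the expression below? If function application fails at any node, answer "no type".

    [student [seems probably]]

t

[seems probably] — probably of type ⟨e,⟨⟨e,e⟩,⟨e,t⟩⟩⟩ combines with seems of type e: type ⟨⟨e,e⟩,⟨e,t⟩⟩.
[student [seems probably]] — student of type ⟨⟨⟨e,e⟩,⟨e,t⟩⟩,t⟩ combines with [seems probably] of type ⟨⟨e,e⟩,⟨e,t⟩⟩: type t.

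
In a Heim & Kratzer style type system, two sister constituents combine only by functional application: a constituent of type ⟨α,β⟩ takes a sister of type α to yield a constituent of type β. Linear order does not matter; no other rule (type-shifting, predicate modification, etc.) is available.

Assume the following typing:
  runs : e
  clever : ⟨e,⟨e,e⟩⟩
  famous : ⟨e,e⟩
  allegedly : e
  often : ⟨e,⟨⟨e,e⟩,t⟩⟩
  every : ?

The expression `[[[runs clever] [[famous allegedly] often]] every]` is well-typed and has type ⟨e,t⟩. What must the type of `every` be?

For [[[runs clever] [[famous allegedly] often]] every] to have type ⟨e,t⟩ with [[runs clever] [[famous allegedly] often]] of type t, every must be the function: every : ⟨t,⟨e,t⟩⟩.

⟨t,⟨e,t⟩⟩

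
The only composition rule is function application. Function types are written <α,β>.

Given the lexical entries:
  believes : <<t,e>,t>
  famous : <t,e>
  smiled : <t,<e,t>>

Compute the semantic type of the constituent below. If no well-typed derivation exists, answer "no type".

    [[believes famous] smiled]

<e,t>

At [believes famous], believes : <<t,e>,t> takes famous : <t,e>, giving t.
At [[believes famous] smiled], smiled : <t,<e,t>> takes [believes famous] : t, giving <e,t>.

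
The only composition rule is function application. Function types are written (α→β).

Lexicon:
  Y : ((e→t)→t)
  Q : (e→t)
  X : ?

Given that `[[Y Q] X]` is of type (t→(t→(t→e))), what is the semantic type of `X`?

(t→(t→(t→(t→e))))

For [[Y Q] X] to have type (t→(t→(t→e))) with [Y Q] of type t, X must be the function: X : (t→(t→(t→(t→e)))).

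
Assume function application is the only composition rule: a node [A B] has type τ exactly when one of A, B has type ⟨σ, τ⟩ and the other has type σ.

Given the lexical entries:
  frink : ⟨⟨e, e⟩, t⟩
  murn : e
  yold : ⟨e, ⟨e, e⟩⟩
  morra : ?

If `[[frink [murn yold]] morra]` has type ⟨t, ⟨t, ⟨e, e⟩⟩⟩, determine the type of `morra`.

[[frink [murn yold]] morra] is required to be ⟨t, ⟨t, ⟨e, e⟩⟩⟩. [frink [murn yold]] : t cannot yield ⟨t, ⟨t, ⟨e, e⟩⟩⟩ as functor, so morra : ⟨t, ⟨t, ⟨t, ⟨e, e⟩⟩⟩⟩.

⟨t, ⟨t, ⟨t, ⟨e, e⟩⟩⟩⟩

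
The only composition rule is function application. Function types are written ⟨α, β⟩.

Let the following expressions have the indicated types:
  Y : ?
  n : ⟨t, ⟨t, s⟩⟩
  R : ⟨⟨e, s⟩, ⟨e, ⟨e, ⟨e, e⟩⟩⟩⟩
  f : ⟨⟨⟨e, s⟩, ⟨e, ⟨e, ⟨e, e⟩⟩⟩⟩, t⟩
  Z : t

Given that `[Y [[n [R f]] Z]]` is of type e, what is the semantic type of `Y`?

[Y [[n [R f]] Z]] is required to be e. [[n [R f]] Z] : s cannot yield e as functor, so Y : ⟨s, e⟩.

⟨s, e⟩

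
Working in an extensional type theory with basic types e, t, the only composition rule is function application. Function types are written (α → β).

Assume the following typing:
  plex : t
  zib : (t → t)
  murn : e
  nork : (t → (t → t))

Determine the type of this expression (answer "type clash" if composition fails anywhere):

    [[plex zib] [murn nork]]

[plex zib]: zib is (t → t), plex is t; result t.
[murn nork]: e and (t → (t → t)) cannot combine by function application — type clash.

type clash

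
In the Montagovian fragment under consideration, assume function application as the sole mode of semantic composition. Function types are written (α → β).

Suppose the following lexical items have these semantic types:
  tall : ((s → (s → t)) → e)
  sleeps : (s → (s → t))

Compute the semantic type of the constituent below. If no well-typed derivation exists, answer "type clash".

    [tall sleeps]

[tall sleeps]: tall is ((s → (s → t)) → e), sleeps is (s → (s → t)); result e.

e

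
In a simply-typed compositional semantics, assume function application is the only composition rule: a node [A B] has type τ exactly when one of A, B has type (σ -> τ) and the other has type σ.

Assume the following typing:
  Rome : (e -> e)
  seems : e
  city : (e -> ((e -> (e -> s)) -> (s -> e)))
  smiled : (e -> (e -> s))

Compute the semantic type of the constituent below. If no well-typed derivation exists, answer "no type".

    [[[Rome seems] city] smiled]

(s -> e)

[Rome seems] — Rome of type (e -> e) combines with seems of type e: type e.
[[Rome seems] city] — city of type (e -> ((e -> (e -> s)) -> (s -> e))) combines with [Rome seems] of type e: type ((e -> (e -> s)) -> (s -> e)).
[[[Rome seems] city] smiled] — [[Rome seems] city] of type ((e -> (e -> s)) -> (s -> e)) combines with smiled of type (e -> (e -> s)): type (s -> e).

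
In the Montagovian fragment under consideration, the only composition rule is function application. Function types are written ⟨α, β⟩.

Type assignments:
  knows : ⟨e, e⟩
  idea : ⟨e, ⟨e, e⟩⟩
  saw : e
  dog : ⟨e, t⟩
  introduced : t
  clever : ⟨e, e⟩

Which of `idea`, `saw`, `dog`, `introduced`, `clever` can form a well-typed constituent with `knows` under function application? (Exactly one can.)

idea : ⟨e, ⟨e, e⟩⟩ — knows needs e; idea needs e; neither fits.
saw — combines: knows : ⟨e, e⟩ takes saw : e as argument, giving e.
dog : ⟨e, t⟩ — knows needs e; dog needs e; neither fits.
introduced : t — knows needs e; introduced needs nothing (atomic); neither fits.
clever : ⟨e, e⟩ — knows needs e; clever needs e; neither fits.

saw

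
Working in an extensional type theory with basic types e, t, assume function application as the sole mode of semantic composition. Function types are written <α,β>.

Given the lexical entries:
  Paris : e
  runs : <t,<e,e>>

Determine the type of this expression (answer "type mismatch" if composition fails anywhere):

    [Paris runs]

[Paris runs]: e and <t,<e,e>> cannot combine by function application — type clash.

type mismatch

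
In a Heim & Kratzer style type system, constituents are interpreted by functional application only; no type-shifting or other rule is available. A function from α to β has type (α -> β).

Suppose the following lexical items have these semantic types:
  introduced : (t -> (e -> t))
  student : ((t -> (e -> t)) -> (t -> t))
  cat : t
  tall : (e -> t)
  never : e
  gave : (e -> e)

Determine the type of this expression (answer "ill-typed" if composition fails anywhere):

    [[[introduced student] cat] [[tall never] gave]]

[introduced student]: ((t -> (e -> t)) -> (t -> t)) applied to (t -> (e -> t)) yields (t -> t).
[[introduced student] cat]: (t -> t) applied to t yields t.
[tall never]: (e -> t) applied to e yields t.
[[tall never] gave]: t with (e -> e) — neither is a function whose domain matches the other; composition fails here.

ill-typed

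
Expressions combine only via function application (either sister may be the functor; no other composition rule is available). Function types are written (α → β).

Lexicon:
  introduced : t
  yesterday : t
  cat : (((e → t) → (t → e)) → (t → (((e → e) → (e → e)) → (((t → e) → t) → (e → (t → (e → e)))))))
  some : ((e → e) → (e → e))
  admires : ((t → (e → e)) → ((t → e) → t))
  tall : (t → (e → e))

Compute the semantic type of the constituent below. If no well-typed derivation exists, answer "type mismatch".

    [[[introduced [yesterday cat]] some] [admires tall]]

[yesterday cat]: t and (((e → t) → (t → e)) → (t → (((e → e) → (e → e)) → (((t → e) → t) → (e → (t → (e → e))))))) cannot combine by function application — type clash.

type mismatch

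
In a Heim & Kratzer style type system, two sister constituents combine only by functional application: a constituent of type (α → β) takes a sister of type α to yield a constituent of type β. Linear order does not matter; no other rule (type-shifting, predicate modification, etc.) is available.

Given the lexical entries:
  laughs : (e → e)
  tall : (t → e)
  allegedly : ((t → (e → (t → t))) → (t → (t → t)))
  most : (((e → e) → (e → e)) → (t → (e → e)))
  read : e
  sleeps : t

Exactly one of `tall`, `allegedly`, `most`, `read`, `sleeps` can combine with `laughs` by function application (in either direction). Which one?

tall : (t → e) — laughs needs e; tall needs t; neither fits.
allegedly : ((t → (e → (t → t))) → (t → (t → t))) — laughs needs e; allegedly needs (t → (e → (t → t))); neither fits.
most : (((e → e) → (e → e)) → (t → (e → e))) — laughs needs e; most needs ((e → e) → (e → e)); neither fits.
read — combines: laughs : (e → e) takes read : e as argument, giving e.
sleeps : t — laughs needs e; sleeps needs nothing (atomic); neither fits.

read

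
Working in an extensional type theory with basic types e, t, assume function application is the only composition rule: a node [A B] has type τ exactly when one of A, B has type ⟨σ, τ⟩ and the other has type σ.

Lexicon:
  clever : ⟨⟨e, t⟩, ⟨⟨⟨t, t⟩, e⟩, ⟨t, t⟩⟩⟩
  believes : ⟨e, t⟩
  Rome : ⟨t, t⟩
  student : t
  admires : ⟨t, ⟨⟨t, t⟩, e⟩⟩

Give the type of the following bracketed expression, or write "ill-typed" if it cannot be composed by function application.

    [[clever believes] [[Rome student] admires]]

⟨t, t⟩

[clever believes] — clever of type ⟨⟨e, t⟩, ⟨⟨⟨t, t⟩, e⟩, ⟨t, t⟩⟩⟩ combines with believes of type ⟨e, t⟩: type ⟨⟨⟨t, t⟩, e⟩, ⟨t, t⟩⟩.
[Rome student] — Rome of type ⟨t, t⟩ combines with student of type t: type t.
[[Rome student] admires] — admires of type ⟨t, ⟨⟨t, t⟩, e⟩⟩ combines with [Rome student] of type t: type ⟨⟨t, t⟩, e⟩.
[[clever believes] [[Rome student] admires]] — [clever believes] of type ⟨⟨⟨t, t⟩, e⟩, ⟨t, t⟩⟩ combines with [[Rome student] admires] of type ⟨⟨t, t⟩, e⟩: type ⟨t, t⟩.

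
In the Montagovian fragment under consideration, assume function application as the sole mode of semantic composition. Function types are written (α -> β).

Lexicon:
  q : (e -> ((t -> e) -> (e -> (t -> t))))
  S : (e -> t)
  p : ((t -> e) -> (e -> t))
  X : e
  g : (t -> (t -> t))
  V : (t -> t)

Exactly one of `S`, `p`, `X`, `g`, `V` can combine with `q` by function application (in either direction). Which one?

X

S : (e -> t) — q needs e; S needs e; neither fits.
p : ((t -> e) -> (e -> t)) — q needs e; p needs (t -> e); neither fits.
X — combines: q : (e -> ((t -> e) -> (e -> (t -> t)))) takes X : e as argument, giving ((t -> e) -> (e -> (t -> t))).
g : (t -> (t -> t)) — q needs e; g needs t; neither fits.
V : (t -> t) — q needs e; V needs t; neither fits.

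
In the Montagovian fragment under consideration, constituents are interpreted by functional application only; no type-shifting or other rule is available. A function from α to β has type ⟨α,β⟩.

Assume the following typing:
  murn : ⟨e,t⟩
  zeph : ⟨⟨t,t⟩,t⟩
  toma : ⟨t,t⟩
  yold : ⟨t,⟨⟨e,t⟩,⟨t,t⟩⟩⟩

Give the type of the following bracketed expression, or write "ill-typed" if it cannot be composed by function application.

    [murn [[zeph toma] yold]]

[zeph toma]: zeph is ⟨⟨t,t⟩,t⟩, toma is ⟨t,t⟩; result t.
[[zeph toma] yold]: yold is ⟨t,⟨⟨e,t⟩,⟨t,t⟩⟩⟩, [zeph toma] is t; result ⟨⟨e,t⟩,⟨t,t⟩⟩.
[murn [[zeph toma] yold]]: [[zeph toma] yold] is ⟨⟨e,t⟩,⟨t,t⟩⟩, murn is ⟨e,t⟩; result ⟨t,t⟩.

⟨t,t⟩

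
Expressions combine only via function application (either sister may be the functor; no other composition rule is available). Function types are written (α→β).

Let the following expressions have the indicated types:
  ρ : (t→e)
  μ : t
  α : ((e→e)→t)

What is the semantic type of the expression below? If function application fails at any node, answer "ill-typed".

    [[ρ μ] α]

[ρ μ]: functor ρ : (t→e), argument μ : t; result e.
[[ρ μ] α]: e and ((e→e)→t) cannot combine by function application — type clash.

ill-typed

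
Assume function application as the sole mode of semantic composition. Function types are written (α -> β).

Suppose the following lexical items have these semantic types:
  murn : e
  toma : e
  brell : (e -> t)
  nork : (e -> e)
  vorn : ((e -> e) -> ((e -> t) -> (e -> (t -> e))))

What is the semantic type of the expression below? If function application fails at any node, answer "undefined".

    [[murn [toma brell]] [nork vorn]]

undefined

[toma brell] — brell of type (e -> t) combines with toma of type e: type t.
[murn [toma brell]]: e and t cannot combine by function application — type clash.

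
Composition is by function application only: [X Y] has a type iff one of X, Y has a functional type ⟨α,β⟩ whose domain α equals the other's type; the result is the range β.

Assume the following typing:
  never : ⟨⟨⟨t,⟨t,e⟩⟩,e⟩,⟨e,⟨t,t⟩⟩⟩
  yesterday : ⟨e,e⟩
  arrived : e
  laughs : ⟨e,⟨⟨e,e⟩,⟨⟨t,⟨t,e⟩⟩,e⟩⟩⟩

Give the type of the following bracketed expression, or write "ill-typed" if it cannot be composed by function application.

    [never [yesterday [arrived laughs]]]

⟨e,⟨t,t⟩⟩

[arrived laughs]: ⟨e,⟨⟨e,e⟩,⟨⟨t,⟨t,e⟩⟩,e⟩⟩⟩ applied to e yields ⟨⟨e,e⟩,⟨⟨t,⟨t,e⟩⟩,e⟩⟩.
[yesterday [arrived laughs]]: ⟨⟨e,e⟩,⟨⟨t,⟨t,e⟩⟩,e⟩⟩ applied to ⟨e,e⟩ yields ⟨⟨t,⟨t,e⟩⟩,e⟩.
[never [yesterday [arrived laughs]]]: ⟨⟨⟨t,⟨t,e⟩⟩,e⟩,⟨e,⟨t,t⟩⟩⟩ applied to ⟨⟨t,⟨t,e⟩⟩,e⟩ yields ⟨e,⟨t,t⟩⟩.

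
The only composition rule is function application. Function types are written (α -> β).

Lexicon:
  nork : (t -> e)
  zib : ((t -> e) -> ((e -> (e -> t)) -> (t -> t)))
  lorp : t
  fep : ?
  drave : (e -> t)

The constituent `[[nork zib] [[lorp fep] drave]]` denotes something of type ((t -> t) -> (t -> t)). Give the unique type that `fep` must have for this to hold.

(t -> ((e -> t) -> (((e -> (e -> t)) -> (t -> t)) -> ((t -> t) -> (t -> t)))))

At [[nork zib] [[lorp fep] drave]] (required: ((t -> t) -> (t -> t))): [nork zib] is ((e -> (e -> t)) -> (t -> t)), which is not a function with range ((t -> t) -> (t -> t)); hence [[lorp fep] drave] is the functor — type (((e -> (e -> t)) -> (t -> t)) -> ((t -> t) -> (t -> t))).
At [[lorp fep] drave] (required: (((e -> (e -> t)) -> (t -> t)) -> ((t -> t) -> (t -> t)))): drave is (e -> t), which is not a function with range (((e -> (e -> t)) -> (t -> t)) -> ((t -> t) -> (t -> t))); hence [lorp fep] is the functor — type ((e -> t) -> (((e -> (e -> t)) -> (t -> t)) -> ((t -> t) -> (t -> t)))).
At [lorp fep] (required: ((e -> t) -> (((e -> (e -> t)) -> (t -> t)) -> ((t -> t) -> (t -> t))))): lorp is t, which is not a function with range ((e -> t) -> (((e -> (e -> t)) -> (t -> t)) -> ((t -> t) -> (t -> t)))); hence fep is the functor — type (t -> ((e -> t) -> (((e -> (e -> t)) -> (t -> t)) -> ((t -> t) -> (t -> t))))).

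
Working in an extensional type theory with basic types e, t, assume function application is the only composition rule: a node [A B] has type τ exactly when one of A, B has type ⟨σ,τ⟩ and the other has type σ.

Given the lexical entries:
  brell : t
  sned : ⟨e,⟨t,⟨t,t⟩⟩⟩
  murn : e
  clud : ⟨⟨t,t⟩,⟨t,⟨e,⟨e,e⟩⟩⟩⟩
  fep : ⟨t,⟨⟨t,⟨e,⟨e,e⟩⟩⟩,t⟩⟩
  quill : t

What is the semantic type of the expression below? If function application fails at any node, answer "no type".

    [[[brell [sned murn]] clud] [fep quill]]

t

[sned murn] — sned of type ⟨e,⟨t,⟨t,t⟩⟩⟩ combines with murn of type e: type ⟨t,⟨t,t⟩⟩.
[brell [sned murn]] — [sned murn] of type ⟨t,⟨t,t⟩⟩ combines with brell of type t: type ⟨t,t⟩.
[[brell [sned murn]] clud] — clud of type ⟨⟨t,t⟩,⟨t,⟨e,⟨e,e⟩⟩⟩⟩ combines with [brell [sned murn]] of type ⟨t,t⟩: type ⟨t,⟨e,⟨e,e⟩⟩⟩.
[fep quill] — fep of type ⟨t,⟨⟨t,⟨e,⟨e,e⟩⟩⟩,t⟩⟩ combines with quill of type t: type ⟨⟨t,⟨e,⟨e,e⟩⟩⟩,t⟩.
[[[brell [sned murn]] clud] [fep quill]] — [fep quill] of type ⟨⟨t,⟨e,⟨e,e⟩⟩⟩,t⟩ combines with [[brell [sned murn]] clud] of type ⟨t,⟨e,⟨e,e⟩⟩⟩: type t.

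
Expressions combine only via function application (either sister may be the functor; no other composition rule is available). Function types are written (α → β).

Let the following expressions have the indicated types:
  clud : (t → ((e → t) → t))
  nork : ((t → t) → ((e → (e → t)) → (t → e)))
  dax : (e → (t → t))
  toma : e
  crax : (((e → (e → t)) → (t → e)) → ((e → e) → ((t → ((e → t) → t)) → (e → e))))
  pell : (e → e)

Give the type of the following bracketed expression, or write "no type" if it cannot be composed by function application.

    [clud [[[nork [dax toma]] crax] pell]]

[dax toma]: (e → (t → t)) applied to e yields (t → t).
[nork [dax toma]]: ((t → t) → ((e → (e → t)) → (t → e))) applied to (t → t) yields ((e → (e → t)) → (t → e)).
[[nork [dax toma]] crax]: (((e → (e → t)) → (t → e)) → ((e → e) → ((t → ((e → t) → t)) → (e → e)))) applied to ((e → (e → t)) → (t → e)) yields ((e → e) → ((t → ((e → t) → t)) → (e → e))).
[[[nork [dax toma]] crax] pell]: ((e → e) → ((t → ((e → t) → t)) → (e → e))) applied to (e → e) yields ((t → ((e → t) → t)) → (e → e)).
[clud [[[nork [dax toma]] crax] pell]]: ((t → ((e → t) → t)) → (e → e)) applied to (t → ((e → t) → t)) yields (e → e).

(e → e)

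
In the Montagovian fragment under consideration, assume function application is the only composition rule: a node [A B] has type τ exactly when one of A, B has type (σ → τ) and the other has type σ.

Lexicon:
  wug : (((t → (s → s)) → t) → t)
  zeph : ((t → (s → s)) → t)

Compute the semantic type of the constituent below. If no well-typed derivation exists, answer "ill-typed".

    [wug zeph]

t

[wug zeph]: (((t → (s → s)) → t) → t) applied to ((t → (s → s)) → t) yields t.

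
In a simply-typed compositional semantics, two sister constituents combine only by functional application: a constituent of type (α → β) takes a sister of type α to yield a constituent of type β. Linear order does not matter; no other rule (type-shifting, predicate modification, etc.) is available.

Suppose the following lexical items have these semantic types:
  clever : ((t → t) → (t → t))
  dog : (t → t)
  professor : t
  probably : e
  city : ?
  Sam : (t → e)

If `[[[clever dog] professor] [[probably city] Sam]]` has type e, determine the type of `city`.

[[[clever dog] professor] [[probably city] Sam]] is required to be e. [[clever dog] professor] : t cannot yield e as functor, so [[probably city] Sam] : (t → e).
[[probably city] Sam] is required to be (t → e). Sam : (t → e) cannot yield (t → e) as functor, so [probably city] : ((t → e) → (t → e)).
[probably city] is required to be ((t → e) → (t → e)). probably : e cannot yield ((t → e) → (t → e)) as functor, so city : (e → ((t → e) → (t → e))).

(e → ((t → e) → (t → e)))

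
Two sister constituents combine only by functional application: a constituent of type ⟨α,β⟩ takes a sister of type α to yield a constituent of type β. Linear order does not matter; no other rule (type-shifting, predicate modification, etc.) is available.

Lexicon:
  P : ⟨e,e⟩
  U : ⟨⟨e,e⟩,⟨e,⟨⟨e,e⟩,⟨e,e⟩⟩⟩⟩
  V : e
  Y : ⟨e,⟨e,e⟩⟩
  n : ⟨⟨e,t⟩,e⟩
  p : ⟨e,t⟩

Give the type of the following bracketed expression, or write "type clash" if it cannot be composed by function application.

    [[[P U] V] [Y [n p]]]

⟨e,e⟩

At [P U], U : ⟨⟨e,e⟩,⟨e,⟨⟨e,e⟩,⟨e,e⟩⟩⟩⟩ takes P : ⟨e,e⟩, giving ⟨e,⟨⟨e,e⟩,⟨e,e⟩⟩⟩.
At [[P U] V], [P U] : ⟨e,⟨⟨e,e⟩,⟨e,e⟩⟩⟩ takes V : e, giving ⟨⟨e,e⟩,⟨e,e⟩⟩.
At [n p], n : ⟨⟨e,t⟩,e⟩ takes p : ⟨e,t⟩, giving e.
At [Y [n p]], Y : ⟨e,⟨e,e⟩⟩ takes [n p] : e, giving ⟨e,e⟩.
At [[[P U] V] [Y [n p]]], [[P U] V] : ⟨⟨e,e⟩,⟨e,e⟩⟩ takes [Y [n p]] : ⟨e,e⟩, giving ⟨e,e⟩.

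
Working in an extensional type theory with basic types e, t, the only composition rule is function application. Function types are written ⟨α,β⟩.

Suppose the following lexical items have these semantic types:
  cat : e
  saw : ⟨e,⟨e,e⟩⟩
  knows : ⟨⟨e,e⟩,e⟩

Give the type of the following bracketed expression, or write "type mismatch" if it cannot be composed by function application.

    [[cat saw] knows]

At [cat saw], saw : ⟨e,⟨e,e⟩⟩ takes cat : e, giving ⟨e,e⟩.
At [[cat saw] knows], knows : ⟨⟨e,e⟩,e⟩ takes [cat saw] : ⟨e,e⟩, giving e.

e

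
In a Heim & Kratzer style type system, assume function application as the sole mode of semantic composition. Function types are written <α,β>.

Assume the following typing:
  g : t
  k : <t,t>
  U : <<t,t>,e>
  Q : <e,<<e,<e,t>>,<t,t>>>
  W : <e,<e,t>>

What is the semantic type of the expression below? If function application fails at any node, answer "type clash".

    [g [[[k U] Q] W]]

t

[k U]: functor U : <<t,t>,e>, argument k : <t,t>; result e.
[[k U] Q]: functor Q : <e,<<e,<e,t>>,<t,t>>>, argument [k U] : e; result <<e,<e,t>>,<t,t>>.
[[[k U] Q] W]: functor [[k U] Q] : <<e,<e,t>>,<t,t>>, argument W : <e,<e,t>>; result <t,t>.
[g [[[k U] Q] W]]: functor [[[k U] Q] W] : <t,t>, argument g : t; result t.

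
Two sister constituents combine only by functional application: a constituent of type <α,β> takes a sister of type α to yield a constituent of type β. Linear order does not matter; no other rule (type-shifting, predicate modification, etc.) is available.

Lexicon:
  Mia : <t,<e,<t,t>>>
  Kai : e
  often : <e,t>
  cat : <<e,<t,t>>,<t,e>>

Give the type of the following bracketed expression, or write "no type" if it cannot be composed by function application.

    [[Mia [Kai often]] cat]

<t,e>

[Kai often] — often of type <e,t> combines with Kai of type e: type t.
[Mia [Kai often]] — Mia of type <t,<e,<t,t>>> combines with [Kai often] of type t: type <e,<t,t>>.
[[Mia [Kai often]] cat] — cat of type <<e,<t,t>>,<t,e>> combines with [Mia [Kai often]] of type <e,<t,t>>: type <t,e>.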